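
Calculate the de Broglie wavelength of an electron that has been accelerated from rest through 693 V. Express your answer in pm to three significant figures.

KE = eV = 1.602 × 10⁻¹⁹ × 693.0 = 1.110 × 10⁻¹⁶ J.
p = √(2mKE) = √(2 × 9.109 × 10⁻³¹ × 1.110 × 10⁻¹⁶) = 1.422 × 10⁻²³ kg·m/s.
λ = h/p = 6.626 × 10⁻³⁴ / 1.422 × 10⁻²³ = 4.66 × 10⁻¹¹ m = 46.6 pm.

λ = 46.6 pm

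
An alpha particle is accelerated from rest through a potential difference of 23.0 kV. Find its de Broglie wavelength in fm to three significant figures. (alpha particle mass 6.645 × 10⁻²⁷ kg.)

KE = 2eV = 2 × 1.602 × 10⁻¹⁹ × 2.300 × 10⁴ = 7.369 × 10⁻¹⁵ J.
p = √(2mKE) = √(2 × 6.645 × 10⁻²⁷ × 7.369 × 10⁻¹⁵) = 9.896 × 10⁻²¹ kg·m/s.
λ = h/p = 6.626 × 10⁻³⁴ / 9.896 × 10⁻²¹ = 6.70 × 10⁻¹⁴ m = 67.0 fm.

λ = 67.0 fm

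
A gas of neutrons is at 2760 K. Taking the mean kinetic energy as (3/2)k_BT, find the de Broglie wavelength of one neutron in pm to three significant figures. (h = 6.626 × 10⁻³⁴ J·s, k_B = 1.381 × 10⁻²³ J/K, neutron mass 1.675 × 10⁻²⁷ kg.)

λ = 47.9 pm

KE = (3/2)k_BT = 1.5 × 1.381 × 10⁻²³ × 2760 = 5.717 × 10⁻²⁰ J.
p = √(2mKE) = √(2 × 1.675 × 10⁻²⁷ × 5.717 × 10⁻²⁰) = 1.384 × 10⁻²³ kg·m/s.
λ = h/p = 4.79 × 10⁻¹¹ m = 47.9 pm.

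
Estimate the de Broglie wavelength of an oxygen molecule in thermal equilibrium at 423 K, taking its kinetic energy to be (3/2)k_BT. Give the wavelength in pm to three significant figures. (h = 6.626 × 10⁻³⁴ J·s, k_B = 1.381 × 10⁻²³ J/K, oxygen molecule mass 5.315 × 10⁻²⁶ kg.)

KE = (3/2)k_BT = 1.5 × 1.381 × 10⁻²³ × 423 = 8.762 × 10⁻²¹ J.
p = √(2mKE) = √(2 × 5.315 × 10⁻²⁶ × 8.762 × 10⁻²¹) = 3.052 × 10⁻²³ kg·m/s.
λ = h/p = 2.17 × 10⁻¹¹ m = 21.7 pm.

λ = 21.7 pm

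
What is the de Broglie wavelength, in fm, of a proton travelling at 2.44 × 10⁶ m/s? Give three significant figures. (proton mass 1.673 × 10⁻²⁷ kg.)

λ = 162 fm

p = mv = 1.673 × 10⁻²⁷ × 2.44 × 10⁶ = 4.082 × 10⁻²¹ kg·m/s.
λ = h/p = 6.626 × 10⁻³⁴ / 4.082 × 10⁻²¹ = 1.62 × 10⁻¹³ m = 162 fm.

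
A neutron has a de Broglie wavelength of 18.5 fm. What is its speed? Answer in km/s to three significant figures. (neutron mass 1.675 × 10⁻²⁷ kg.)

p = h/λ = 6.626 × 10⁻³⁴ / 1.850 × 10⁻¹⁴ = 3.582 × 10⁻²⁰ kg·m/s.
v = p/m = 3.582 × 10⁻²⁰ / 1.675 × 10⁻²⁷ = 2.14 × 10⁷ m/s = 2.14 × 10⁴ km/s.

v = 2.14 × 10⁴ km/s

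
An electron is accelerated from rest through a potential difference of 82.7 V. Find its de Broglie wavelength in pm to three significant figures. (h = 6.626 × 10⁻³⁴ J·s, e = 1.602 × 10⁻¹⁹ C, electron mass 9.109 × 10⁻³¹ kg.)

KE = eV = 1.602 × 10⁻¹⁹ × 82.70 = 1.325 × 10⁻¹⁷ J.
p = √(2mKE) = √(2 × 9.109 × 10⁻³¹ × 1.325 × 10⁻¹⁷) = 4.913 × 10⁻²⁴ kg·m/s.
λ = h/p = 6.626 × 10⁻³⁴ / 4.913 × 10⁻²⁴ = 1.35 × 10⁻¹⁰ m = 135 pm.

λ = 135 pm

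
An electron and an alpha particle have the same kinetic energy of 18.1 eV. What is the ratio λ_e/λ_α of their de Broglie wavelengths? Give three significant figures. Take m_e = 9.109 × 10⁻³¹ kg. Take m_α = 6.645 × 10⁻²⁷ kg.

λ_e/λ_α = 85.4

At fixed KE, p = √(2mKE) so λ = h/p ∝ 1/√m.
λ_e/λ_α = √(m_α/m_e) = √(6.645 × 10⁻²⁷/9.109 × 10⁻³¹) = √(7295) = 85.4.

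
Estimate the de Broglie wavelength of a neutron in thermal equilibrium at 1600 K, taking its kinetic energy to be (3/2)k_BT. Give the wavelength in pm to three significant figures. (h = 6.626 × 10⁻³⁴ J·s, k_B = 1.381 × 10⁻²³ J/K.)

λ = 62.9 pm

KE = (3/2)k_BT = 1.5 × 1.381 × 10⁻²³ × 1600 = 3.314 × 10⁻²⁰ J.
p = √(2mKE) = √(2 × 1.675 × 10⁻²⁷ × 3.314 × 10⁻²⁰) = 1.054 × 10⁻²³ kg·m/s.
λ = h/p = 6.29 × 10⁻¹¹ m = 62.9 pm.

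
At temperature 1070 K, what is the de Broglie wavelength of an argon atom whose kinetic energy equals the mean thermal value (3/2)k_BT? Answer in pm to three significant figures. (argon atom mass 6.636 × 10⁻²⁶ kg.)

KE = (3/2)k_BT = 1.5 × 1.381 × 10⁻²³ × 1070 = 2.217 × 10⁻²⁰ J.
p = √(2mKE) = √(2 × 6.636 × 10⁻²⁶ × 2.217 × 10⁻²⁰) = 5.424 × 10⁻²³ kg·m/s.
λ = h/p = 1.22 × 10⁻¹¹ m = 12.2 pm.

λ = 12.2 pm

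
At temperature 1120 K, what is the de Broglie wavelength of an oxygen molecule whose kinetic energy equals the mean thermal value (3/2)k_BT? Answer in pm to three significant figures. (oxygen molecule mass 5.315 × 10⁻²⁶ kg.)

KE = (3/2)k_BT = 1.5 × 1.381 × 10⁻²³ × 1120 = 2.320 × 10⁻²⁰ J.
p = √(2mKE) = √(2 × 5.315 × 10⁻²⁶ × 2.320 × 10⁻²⁰) = 4.966 × 10⁻²³ kg·m/s.
λ = h/p = 1.33 × 10⁻¹¹ m = 13.3 pm.

λ = 13.3 pm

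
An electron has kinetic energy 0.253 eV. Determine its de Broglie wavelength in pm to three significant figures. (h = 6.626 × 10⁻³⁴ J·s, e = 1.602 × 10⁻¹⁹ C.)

λ = 2440 pm

KE = 0.253 eV = 4.053 × 10⁻²⁰ J.
p = √(2mKE) = √(2 × 9.109 × 10⁻³¹ × 4.053 × 10⁻²⁰) = 2.717 × 10⁻²⁵ kg·m/s.
λ = h/p = 6.626 × 10⁻³⁴ / 2.717 × 10⁻²⁵ = 2.44 × 10⁻⁹ m = 2440 pm.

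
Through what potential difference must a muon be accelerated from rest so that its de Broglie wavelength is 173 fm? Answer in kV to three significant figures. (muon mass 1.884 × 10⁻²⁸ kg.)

V = 243 kV

p = h/λ = 6.626 × 10⁻³⁴ / 1.730 × 10⁻¹³ = 3.830 × 10⁻²¹ kg·m/s.
KE = p²/(2m) = 3.893 × 10⁻¹⁴ J.
V = KE/e = 3.893 × 10⁻¹⁴ / (1.602 × 10⁻¹⁹) = 243 kV.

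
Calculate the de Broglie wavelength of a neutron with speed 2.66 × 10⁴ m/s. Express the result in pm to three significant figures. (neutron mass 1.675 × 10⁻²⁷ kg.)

p = mv = 1.675 × 10⁻²⁷ × 2.66 × 10⁴ = 4.455 × 10⁻²³ kg·m/s.
λ = h/p = 6.626 × 10⁻³⁴ / 4.455 × 10⁻²³ = 1.49 × 10⁻¹¹ m = 14.9 pm.

λ = 14.9 pm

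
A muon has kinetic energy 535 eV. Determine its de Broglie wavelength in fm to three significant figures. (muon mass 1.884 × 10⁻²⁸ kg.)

λ = 3690 fm

KE = 535 eV = 8.571 × 10⁻¹⁷ J.
p = √(2mKE) = √(2 × 1.884 × 10⁻²⁸ × 8.571 × 10⁻¹⁷) = 1.797 × 10⁻²² kg·m/s.
λ = h/p = 6.626 × 10⁻³⁴ / 1.797 × 10⁻²² = 3.69 × 10⁻¹² m = 3690 fm.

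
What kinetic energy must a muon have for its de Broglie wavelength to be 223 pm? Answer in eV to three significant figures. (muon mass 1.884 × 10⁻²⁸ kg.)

KE = 0.146 eV

p = h/λ = 6.626 × 10⁻³⁴ / 2.230 × 10⁻¹⁰ = 2.971 × 10⁻²⁴ kg·m/s.
KE = p²/(2m) = (2.971 × 10⁻²⁴)² / (2 × 1.884 × 10⁻²⁸) = 2.343 × 10⁻²⁰ J = 0.146 eV.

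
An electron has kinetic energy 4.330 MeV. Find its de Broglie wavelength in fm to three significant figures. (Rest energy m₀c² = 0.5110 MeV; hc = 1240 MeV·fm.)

Total energy E = KE + m₀c² = 4.330 + 0.5110 = 4.8410 MeV.
(pc)² = E² − (m₀c²)² = (4.8410)² − (0.5110)² = 23.17 MeV², so pc = 4.814 MeV.
λ = hc/(pc) = 1240 MeV·fm / 4.814 MeV = 258 fm.

λ = 258 fm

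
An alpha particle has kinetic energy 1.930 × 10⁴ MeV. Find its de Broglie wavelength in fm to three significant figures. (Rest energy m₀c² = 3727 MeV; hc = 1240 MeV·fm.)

λ = 0.0546 fm

Total energy E = KE + m₀c² = 1.930 × 10⁴ + 3727 = 23027 MeV.
(pc)² = E² − (m₀c²)² = (23027)² − (3727)² = 5.164 × 10⁸ MeV², so pc = 2.272 × 10⁴ MeV.
λ = hc/(pc) = 1240 MeV·fm / 2.272 × 10⁴ MeV = 0.0546 fm.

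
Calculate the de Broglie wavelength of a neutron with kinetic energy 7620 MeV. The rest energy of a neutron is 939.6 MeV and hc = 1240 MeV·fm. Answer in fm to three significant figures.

λ = 0.146 fm

Total energy E = KE + m₀c² = 7620 + 939.6 = 8559.6 MeV.
(pc)² = E² − (m₀c²)² = (8559.6)² − (939.6)² = 7.238 × 10⁷ MeV², so pc = 8508 MeV.
λ = hc/(pc) = 1240 MeV·fm / 8508 MeV = 0.146 fm.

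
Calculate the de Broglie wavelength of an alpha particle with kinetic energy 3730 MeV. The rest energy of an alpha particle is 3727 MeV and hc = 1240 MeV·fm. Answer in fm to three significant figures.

λ = 0.192 fm

Total energy E = KE + m₀c² = 3730 + 3727 = 7457 MeV.
(pc)² = E² − (m₀c²)² = (7457)² − (3727)² = 4.172 × 10⁷ MeV², so pc = 6459 MeV.
λ = hc/(pc) = 1240 MeV·fm / 6459 MeV = 0.192 fm.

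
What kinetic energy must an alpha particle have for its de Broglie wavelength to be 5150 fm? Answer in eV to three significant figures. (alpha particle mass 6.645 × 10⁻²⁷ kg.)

KE = 7.78 eV

p = h/λ = 6.626 × 10⁻³⁴ / 5.150 × 10⁻¹² = 1.287 × 10⁻²² kg·m/s.
KE = p²/(2m) = (1.287 × 10⁻²²)² / (2 × 6.645 × 10⁻²⁷) = 1.246 × 10⁻¹⁸ J = 7.78 eV.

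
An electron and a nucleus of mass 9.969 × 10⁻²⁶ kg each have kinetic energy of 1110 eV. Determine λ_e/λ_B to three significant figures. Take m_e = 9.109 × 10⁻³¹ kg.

λ_e/λ_B = 331

At fixed KE, p = √(2mKE) so λ = h/p ∝ 1/√m.
λ_e/λ_B = √(m_B/m_e) = √(9.969 × 10⁻²⁶/9.109 × 10⁻³¹) = √(1.094 × 10⁵) = 331.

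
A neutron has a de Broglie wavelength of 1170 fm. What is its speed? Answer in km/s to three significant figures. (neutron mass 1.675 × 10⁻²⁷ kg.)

v = 338 km/s

p = h/λ = 6.626 × 10⁻³⁴ / 1.170 × 10⁻¹² = 5.663 × 10⁻²² kg·m/s.
v = p/m = 5.663 × 10⁻²² / 1.675 × 10⁻²⁷ = 3.38 × 10⁵ m/s = 338 km/s.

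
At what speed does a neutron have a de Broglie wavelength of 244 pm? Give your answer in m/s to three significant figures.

v = 1620 m/s

p = h/λ = 6.626 × 10⁻³⁴ / 2.440 × 10⁻¹⁰ = 2.716 × 10⁻²⁴ kg·m/s.
v = p/m = 2.716 × 10⁻²⁴ / 1.675 × 10⁻²⁷ = 1.62 × 10³ m/s = 1620 m/s.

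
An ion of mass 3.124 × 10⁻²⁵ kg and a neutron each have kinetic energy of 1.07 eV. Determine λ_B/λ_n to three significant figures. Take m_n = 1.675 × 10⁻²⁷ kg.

λ_B/λ_n = 0.0732

At fixed KE, p = √(2mKE) so λ = h/p ∝ 1/√m.
λ_B/λ_n = √(m_n/m_B) = √(1.675 × 10⁻²⁷/3.124 × 10⁻²⁵) = √(5.362 × 10⁻³) = 0.0732.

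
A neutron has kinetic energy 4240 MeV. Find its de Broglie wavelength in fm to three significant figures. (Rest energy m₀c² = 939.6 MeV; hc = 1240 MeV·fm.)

Total energy E = KE + m₀c² = 4240 + 939.6 = 5179.6 MeV.
(pc)² = E² − (m₀c²)² = (5179.6)² − (939.6)² = 2.595 × 10⁷ MeV², so pc = 5094 MeV.
λ = hc/(pc) = 1240 MeV·fm / 5094 MeV = 0.243 fm.

λ = 0.243 fm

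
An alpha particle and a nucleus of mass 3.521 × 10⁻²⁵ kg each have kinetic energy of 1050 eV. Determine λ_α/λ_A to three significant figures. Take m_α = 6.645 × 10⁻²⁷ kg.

λ_α/λ_A = 7.28

At fixed KE, p = √(2mKE) so λ = h/p ∝ 1/√m.
λ_α/λ_A = √(m_A/m_α) = √(3.521 × 10⁻²⁵/6.645 × 10⁻²⁷) = √(52.99) = 7.28.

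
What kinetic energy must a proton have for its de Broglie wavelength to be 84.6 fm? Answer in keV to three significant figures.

KE = 114 keV

p = h/λ = 6.626 × 10⁻³⁴ / 8.460 × 10⁻¹⁴ = 7.832 × 10⁻²¹ kg·m/s.
KE = p²/(2m) = (7.832 × 10⁻²¹)² / (2 × 1.673 × 10⁻²⁷) = 1.833 × 10⁻¹⁴ J = 114 keV.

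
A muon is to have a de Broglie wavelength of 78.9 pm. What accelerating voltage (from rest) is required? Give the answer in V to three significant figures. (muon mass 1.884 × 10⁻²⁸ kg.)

V = 1.17 V

p = h/λ = 6.626 × 10⁻³⁴ / 7.890 × 10⁻¹¹ = 8.398 × 10⁻²⁴ kg·m/s.
KE = p²/(2m) = 1.872 × 10⁻¹⁹ J.
V = KE/e = 1.872 × 10⁻¹⁹ / (1.602 × 10⁻¹⁹) = 1.17 V.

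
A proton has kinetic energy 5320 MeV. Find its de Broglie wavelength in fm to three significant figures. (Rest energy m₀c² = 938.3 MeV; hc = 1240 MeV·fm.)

λ = 0.200 fm

Total energy E = KE + m₀c² = 5320 + 938.3 = 6258.3 MeV.
(pc)² = E² − (m₀c²)² = (6258.3)² − (938.3)² = 3.829 × 10⁷ MeV², so pc = 6188 MeV.
λ = hc/(pc) = 1240 MeV·fm / 6188 MeV = 0.200 fm.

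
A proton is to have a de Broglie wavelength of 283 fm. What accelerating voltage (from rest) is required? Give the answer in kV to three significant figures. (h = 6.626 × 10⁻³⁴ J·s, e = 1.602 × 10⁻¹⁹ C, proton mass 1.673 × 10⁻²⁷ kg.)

V = 10.2 kV

p = h/λ = 6.626 × 10⁻³⁴ / 2.830 × 10⁻¹³ = 2.341 × 10⁻²¹ kg·m/s.
KE = p²/(2m) = 1.638 × 10⁻¹⁵ J.
V = KE/e = 1.638 × 10⁻¹⁵ / (1.602 × 10⁻¹⁹) = 10.2 kV.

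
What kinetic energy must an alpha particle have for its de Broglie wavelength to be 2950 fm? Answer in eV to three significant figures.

KE = 23.7 eV

p = h/λ = 6.626 × 10⁻³⁴ / 2.950 × 10⁻¹² = 2.246 × 10⁻²² kg·m/s.
KE = p²/(2m) = (2.246 × 10⁻²²)² / (2 × 6.645 × 10⁻²⁷) = 3.796 × 10⁻¹⁸ J = 23.7 eV.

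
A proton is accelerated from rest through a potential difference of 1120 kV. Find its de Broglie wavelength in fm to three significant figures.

λ = 27.0 fm

KE = eV = 1.602 × 10⁻¹⁹ × 1.120 × 10⁶ = 1.794 × 10⁻¹³ J.
p = √(2mKE) = √(2 × 1.673 × 10⁻²⁷ × 1.794 × 10⁻¹³) = 2.450 × 10⁻²⁰ kg·m/s.
λ = h/p = 6.626 × 10⁻³⁴ / 2.450 × 10⁻²⁰ = 2.70 × 10⁻¹⁴ m = 27.0 fm.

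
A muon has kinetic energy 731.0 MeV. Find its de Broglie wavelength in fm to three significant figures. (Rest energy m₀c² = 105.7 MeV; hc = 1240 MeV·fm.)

Total energy E = KE + m₀c² = 731.0 + 105.7 = 836.7 MeV.
(pc)² = E² − (m₀c²)² = (836.7)² − (105.7)² = 6.889 × 10⁵ MeV², so pc = 830.0 MeV.
λ = hc/(pc) = 1240 MeV·fm / 830.0 MeV = 1.49 fm.

λ = 1.49 fm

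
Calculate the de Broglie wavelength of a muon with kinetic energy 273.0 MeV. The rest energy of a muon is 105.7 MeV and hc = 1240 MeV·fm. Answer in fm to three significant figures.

λ = 3.41 fm

Total energy E = KE + m₀c² = 273.0 + 105.7 = 378.7 MeV.
(pc)² = E² − (m₀c²)² = (378.7)² − (105.7)² = 1.322 × 10⁵ MeV², so pc = 363.6 MeV.
λ = hc/(pc) = 1240 MeV·fm / 363.6 MeV = 3.41 fm.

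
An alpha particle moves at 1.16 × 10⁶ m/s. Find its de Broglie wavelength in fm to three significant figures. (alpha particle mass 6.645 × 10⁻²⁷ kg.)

p = mv = 6.645 × 10⁻²⁷ × 1.16 × 10⁶ = 7.708 × 10⁻²¹ kg·m/s.
λ = h/p = 6.626 × 10⁻³⁴ / 7.708 × 10⁻²¹ = 8.60 × 10⁻¹⁴ m = 86.0 fm.

λ = 86.0 fm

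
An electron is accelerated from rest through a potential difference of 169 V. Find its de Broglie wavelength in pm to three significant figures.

KE = eV = 1.602 × 10⁻¹⁹ × 169.0 = 2.707 × 10⁻¹⁷ J.
p = √(2mKE) = √(2 × 9.109 × 10⁻³¹ × 2.707 × 10⁻¹⁷) = 7.023 × 10⁻²⁴ kg·m/s.
λ = h/p = 6.626 × 10⁻³⁴ / 7.023 × 10⁻²⁴ = 9.43 × 10⁻¹¹ m = 94.3 pm.

λ = 94.3 pm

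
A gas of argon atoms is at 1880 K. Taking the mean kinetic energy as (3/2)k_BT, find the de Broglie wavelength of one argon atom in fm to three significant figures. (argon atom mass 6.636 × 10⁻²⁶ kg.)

λ = 9220 fm

KE = (3/2)k_BT = 1.5 × 1.381 × 10⁻²³ × 1880 = 3.894 × 10⁻²⁰ J.
p = √(2mKE) = √(2 × 6.636 × 10⁻²⁶ × 3.894 × 10⁻²⁰) = 7.189 × 10⁻²³ kg·m/s.
λ = h/p = 9.22 × 10⁻¹² m = 9220 fm.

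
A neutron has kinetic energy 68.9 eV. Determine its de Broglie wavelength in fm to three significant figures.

KE = 68.9 eV = 1.104 × 10⁻¹⁷ J.
p = √(2mKE) = √(2 × 1.675 × 10⁻²⁷ × 1.104 × 10⁻¹⁷) = 1.923 × 10⁻²² kg·m/s.
λ = h/p = 6.626 × 10⁻³⁴ / 1.923 × 10⁻²² = 3.45 × 10⁻¹² m = 3450 fm.

λ = 3450 fm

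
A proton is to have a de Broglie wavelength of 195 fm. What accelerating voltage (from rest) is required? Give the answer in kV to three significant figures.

V = 21.5 kV

p = h/λ = 6.626 × 10⁻³⁴ / 1.950 × 10⁻¹³ = 3.398 × 10⁻²¹ kg·m/s.
KE = p²/(2m) = 3.451 × 10⁻¹⁵ J.
V = KE/e = 3.451 × 10⁻¹⁵ / (1.602 × 10⁻¹⁹) = 21.5 kV.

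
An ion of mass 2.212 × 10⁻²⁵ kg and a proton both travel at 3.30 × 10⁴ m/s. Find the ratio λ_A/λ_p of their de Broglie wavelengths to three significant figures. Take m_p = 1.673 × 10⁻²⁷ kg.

λ_A/λ_p = 7.56 × 10⁻³

At fixed v, p = mv so λ = h/(mv) ∝ 1/m.
λ_A/λ_p = m_p/m_A = 1.673 × 10⁻²⁷/2.212 × 10⁻²⁵ = 7.56 × 10⁻³.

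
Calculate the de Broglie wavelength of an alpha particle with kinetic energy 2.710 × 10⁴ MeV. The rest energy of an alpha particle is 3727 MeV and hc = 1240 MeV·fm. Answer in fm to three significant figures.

λ = 0.0405 fm

Total energy E = KE + m₀c² = 2.710 × 10⁴ + 3727 = 30827 MeV.
(pc)² = E² − (m₀c²)² = (30827)² − (3727)² = 9.364 × 10⁸ MeV², so pc = 3.060 × 10⁴ MeV.
λ = hc/(pc) = 1240 MeV·fm / 3.060 × 10⁴ MeV = 0.0405 fm.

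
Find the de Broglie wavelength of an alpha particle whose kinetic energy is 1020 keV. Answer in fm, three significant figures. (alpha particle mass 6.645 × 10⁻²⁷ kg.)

λ = 14.2 fm

KE = 1020 keV = 1.634 × 10⁻¹³ J.
p = √(2mKE) = √(2 × 6.645 × 10⁻²⁷ × 1.634 × 10⁻¹³) = 4.660 × 10⁻²⁰ kg·m/s.
λ = h/p = 6.626 × 10⁻³⁴ / 4.660 × 10⁻²⁰ = 1.42 × 10⁻¹⁴ m = 14.2 fm.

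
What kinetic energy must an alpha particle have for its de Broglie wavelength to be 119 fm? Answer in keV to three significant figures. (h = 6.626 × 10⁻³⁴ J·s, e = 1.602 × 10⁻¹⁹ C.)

KE = 14.6 keV

p = h/λ = 6.626 × 10⁻³⁴ / 1.190 × 10⁻¹³ = 5.568 × 10⁻²¹ kg·m/s.
KE = p²/(2m) = (5.568 × 10⁻²¹)² / (2 × 6.645 × 10⁻²⁷) = 2.333 × 10⁻¹⁵ J = 14.6 keV.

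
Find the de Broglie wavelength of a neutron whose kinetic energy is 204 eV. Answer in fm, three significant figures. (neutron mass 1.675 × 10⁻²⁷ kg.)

KE = 204 eV = 3.268 × 10⁻¹⁷ J.
p = √(2mKE) = √(2 × 1.675 × 10⁻²⁷ × 3.268 × 10⁻¹⁷) = 3.309 × 10⁻²² kg·m/s.
λ = h/p = 6.626 × 10⁻³⁴ / 3.309 × 10⁻²² = 2.00 × 10⁻¹² m = 2000 fm.

λ = 2000 fm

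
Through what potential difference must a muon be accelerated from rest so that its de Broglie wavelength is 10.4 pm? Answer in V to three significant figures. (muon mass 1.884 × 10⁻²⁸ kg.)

V = 67.2 V

p = h/λ = 6.626 × 10⁻³⁴ / 1.040 × 10⁻¹¹ = 6.371 × 10⁻²³ kg·m/s.
KE = p²/(2m) = 1.077 × 10⁻¹⁷ J.
V = KE/e = 1.077 × 10⁻¹⁷ / (1.602 × 10⁻¹⁹) = 67.2 V.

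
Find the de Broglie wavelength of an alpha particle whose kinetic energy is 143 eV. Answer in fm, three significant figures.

λ = 1200 fm

KE = 143 eV = 2.291 × 10⁻¹⁷ J.
p = √(2mKE) = √(2 × 6.645 × 10⁻²⁷ × 2.291 × 10⁻¹⁷) = 5.518 × 10⁻²² kg·m/s.
λ = h/p = 6.626 × 10⁻³⁴ / 5.518 × 10⁻²² = 1.20 × 10⁻¹² m = 1200 fm.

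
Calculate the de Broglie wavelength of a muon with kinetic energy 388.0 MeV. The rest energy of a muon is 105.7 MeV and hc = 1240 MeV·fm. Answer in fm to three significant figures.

λ = 2.57 fm

Total energy E = KE + m₀c² = 388.0 + 105.7 = 493.7 MeV.
(pc)² = E² − (m₀c²)² = (493.7)² − (105.7)² = 2.326 × 10⁵ MeV², so pc = 482.3 MeV.
λ = hc/(pc) = 1240 MeV·fm / 482.3 MeV = 2.57 fm.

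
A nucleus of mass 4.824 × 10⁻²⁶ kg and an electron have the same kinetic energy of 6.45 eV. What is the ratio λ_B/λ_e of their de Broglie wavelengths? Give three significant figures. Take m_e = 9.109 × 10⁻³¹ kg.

λ_B/λ_e = 4.35 × 10⁻³

At fixed KE, p = √(2mKE) so λ = h/p ∝ 1/√m.
λ_B/λ_e = √(m_e/m_B) = √(9.109 × 10⁻³¹/4.824 × 10⁻²⁶) = √(1.888 × 10⁻⁵) = 4.35 × 10⁻³.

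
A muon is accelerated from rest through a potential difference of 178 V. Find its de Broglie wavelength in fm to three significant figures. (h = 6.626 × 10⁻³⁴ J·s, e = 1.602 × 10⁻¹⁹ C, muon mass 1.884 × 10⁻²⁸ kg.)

λ = 6390 fm

KE = eV = 1.602 × 10⁻¹⁹ × 178.0 = 2.852 × 10⁻¹⁷ J.
p = √(2mKE) = √(2 × 1.884 × 10⁻²⁸ × 2.852 × 10⁻¹⁷) = 1.037 × 10⁻²² kg·m/s.
λ = h/p = 6.626 × 10⁻³⁴ / 1.037 × 10⁻²² = 6.39 × 10⁻¹² m = 6390 fm.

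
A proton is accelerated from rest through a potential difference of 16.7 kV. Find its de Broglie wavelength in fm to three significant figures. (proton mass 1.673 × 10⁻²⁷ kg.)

KE = eV = 1.602 × 10⁻¹⁹ × 1.670 × 10⁴ = 2.675 × 10⁻¹⁵ J.
p = √(2mKE) = √(2 × 1.673 × 10⁻²⁷ × 2.675 × 10⁻¹⁵) = 2.992 × 10⁻²¹ kg·m/s.
λ = h/p = 6.626 × 10⁻³⁴ / 2.992 × 10⁻²¹ = 2.21 × 10⁻¹³ m = 221 fm.

λ = 221 fm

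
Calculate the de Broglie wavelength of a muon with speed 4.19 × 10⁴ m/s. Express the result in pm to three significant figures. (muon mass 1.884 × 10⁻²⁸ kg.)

λ = 83.9 pm

p = mv = 1.884 × 10⁻²⁸ × 4.19 × 10⁴ = 7.894 × 10⁻²⁴ kg·m/s.
λ = h/p = 6.626 × 10⁻³⁴ / 7.894 × 10⁻²⁴ = 8.39 × 10⁻¹¹ m = 83.9 pm.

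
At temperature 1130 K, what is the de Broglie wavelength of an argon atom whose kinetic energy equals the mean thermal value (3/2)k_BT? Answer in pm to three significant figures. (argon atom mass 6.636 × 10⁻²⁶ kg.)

λ = 11.9 pm

KE = (3/2)k_BT = 1.5 × 1.381 × 10⁻²³ × 1130 = 2.341 × 10⁻²⁰ J.
p = √(2mKE) = √(2 × 6.636 × 10⁻²⁶ × 2.341 × 10⁻²⁰) = 5.574 × 10⁻²³ kg·m/s.
λ = h/p = 1.19 × 10⁻¹¹ m = 11.9 pm.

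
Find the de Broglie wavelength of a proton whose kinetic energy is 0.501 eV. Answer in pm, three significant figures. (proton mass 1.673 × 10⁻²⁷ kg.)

λ = 40.4 pm

KE = 0.501 eV = 8.026 × 10⁻²⁰ J.
p = √(2mKE) = √(2 × 1.673 × 10⁻²⁷ × 8.026 × 10⁻²⁰) = 1.639 × 10⁻²³ kg·m/s.
λ = h/p = 6.626 × 10⁻³⁴ / 1.639 × 10⁻²³ = 4.04 × 10⁻¹¹ m = 40.4 pm.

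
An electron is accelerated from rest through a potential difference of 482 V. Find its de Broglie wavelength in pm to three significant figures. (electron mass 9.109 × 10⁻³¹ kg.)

λ = 55.9 pm

KE = eV = 1.602 × 10⁻¹⁹ × 482.0 = 7.722 × 10⁻¹⁷ J.
p = √(2mKE) = √(2 × 9.109 × 10⁻³¹ × 7.722 × 10⁻¹⁷) = 1.186 × 10⁻²³ kg·m/s.
λ = h/p = 6.626 × 10⁻³⁴ / 1.186 × 10⁻²³ = 5.59 × 10⁻¹¹ m = 55.9 pm.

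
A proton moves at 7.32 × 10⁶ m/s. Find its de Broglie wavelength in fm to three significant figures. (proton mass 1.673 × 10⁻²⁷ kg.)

λ = 54.1 fm

p = mv = 1.673 × 10⁻²⁷ × 7.32 × 10⁶ = 1.225 × 10⁻²⁰ kg·m/s.
λ = h/p = 6.626 × 10⁻³⁴ / 1.225 × 10⁻²⁰ = 5.41 × 10⁻¹⁴ m = 54.1 fm.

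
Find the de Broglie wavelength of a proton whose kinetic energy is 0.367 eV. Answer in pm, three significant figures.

KE = 0.367 eV = 5.879 × 10⁻²⁰ J.
p = √(2mKE) = √(2 × 1.673 × 10⁻²⁷ × 5.879 × 10⁻²⁰) = 1.403 × 10⁻²³ kg·m/s.
λ = h/p = 6.626 × 10⁻³⁴ / 1.403 × 10⁻²³ = 4.72 × 10⁻¹¹ m = 47.2 pm.

λ = 47.2 pm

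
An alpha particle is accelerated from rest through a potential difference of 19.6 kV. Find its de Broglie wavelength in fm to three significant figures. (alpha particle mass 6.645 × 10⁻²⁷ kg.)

KE = 2eV = 2 × 1.602 × 10⁻¹⁹ × 1.960 × 10⁴ = 6.280 × 10⁻¹⁵ J.
p = √(2mKE) = √(2 × 6.645 × 10⁻²⁷ × 6.280 × 10⁻¹⁵) = 9.136 × 10⁻²¹ kg·m/s.
λ = h/p = 6.626 × 10⁻³⁴ / 9.136 × 10⁻²¹ = 7.25 × 10⁻¹⁴ m = 72.5 fm.

λ = 72.5 fm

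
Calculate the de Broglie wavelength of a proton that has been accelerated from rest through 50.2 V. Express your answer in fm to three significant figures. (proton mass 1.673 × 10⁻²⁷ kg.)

λ = 4040 fm

KE = eV = 1.602 × 10⁻¹⁹ × 50.20 = 8.042 × 10⁻¹⁸ J.
p = √(2mKE) = √(2 × 1.673 × 10⁻²⁷ × 8.042 × 10⁻¹⁸) = 1.640 × 10⁻²² kg·m/s.
λ = h/p = 6.626 × 10⁻³⁴ / 1.640 × 10⁻²² = 4.04 × 10⁻¹² m = 4040 fm.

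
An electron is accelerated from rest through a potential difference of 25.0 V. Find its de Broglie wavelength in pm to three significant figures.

KE = eV = 1.602 × 10⁻¹⁹ × 25.00 = 4.005 × 10⁻¹⁸ J.
p = √(2mKE) = √(2 × 9.109 × 10⁻³¹ × 4.005 × 10⁻¹⁸) = 2.701 × 10⁻²⁴ kg·m/s.
λ = h/p = 6.626 × 10⁻³⁴ / 2.701 × 10⁻²⁴ = 2.45 × 10⁻¹⁰ m = 245 pm.

λ = 245 pm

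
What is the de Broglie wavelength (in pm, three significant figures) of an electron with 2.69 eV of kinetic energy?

KE = 2.69 eV = 4.309 × 10⁻¹⁹ J.
p = √(2mKE) = √(2 × 9.109 × 10⁻³¹ × 4.309 × 10⁻¹⁹) = 8.860 × 10⁻²⁵ kg·m/s.
λ = h/p = 6.626 × 10⁻³⁴ / 8.860 × 10⁻²⁵ = 7.48 × 10⁻¹⁰ m = 748 pm.

λ = 748 pm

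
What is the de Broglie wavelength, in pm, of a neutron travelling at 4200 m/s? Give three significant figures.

p = mv = 1.675 × 10⁻²⁷ × 4200 = 7.035 × 10⁻²⁴ kg·m/s.
λ = h/p = 6.626 × 10⁻³⁴ / 7.035 × 10⁻²⁴ = 9.42 × 10⁻¹¹ m = 94.2 pm.

λ = 94.2 pm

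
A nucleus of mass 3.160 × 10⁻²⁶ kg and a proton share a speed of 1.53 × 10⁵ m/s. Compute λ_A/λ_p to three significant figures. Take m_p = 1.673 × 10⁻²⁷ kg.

At fixed v, p = mv so λ = h/(mv) ∝ 1/m.
λ_A/λ_p = m_p/m_A = 1.673 × 10⁻²⁷/3.160 × 10⁻²⁶ = 0.0529.

λ_A/λ_p = 0.0529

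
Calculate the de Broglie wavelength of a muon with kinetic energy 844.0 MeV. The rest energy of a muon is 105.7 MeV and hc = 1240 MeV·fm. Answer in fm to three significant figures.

Total energy E = KE + m₀c² = 844.0 + 105.7 = 949.7 MeV.
(pc)² = E² − (m₀c²)² = (949.7)² − (105.7)² = 8.908 × 10⁵ MeV², so pc = 943.8 MeV.
λ = hc/(pc) = 1240 MeV·fm / 943.8 MeV = 1.31 fm.

λ = 1.31 fm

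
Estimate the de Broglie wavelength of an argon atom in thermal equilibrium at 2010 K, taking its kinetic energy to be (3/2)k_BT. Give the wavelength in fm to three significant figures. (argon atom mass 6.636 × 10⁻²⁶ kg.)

λ = 8910 fm

KE = (3/2)k_BT = 1.5 × 1.381 × 10⁻²³ × 2010 = 4.164 × 10⁻²⁰ J.
p = √(2mKE) = √(2 × 6.636 × 10⁻²⁶ × 4.164 × 10⁻²⁰) = 7.434 × 10⁻²³ kg·m/s.
λ = h/p = 8.91 × 10⁻¹² m = 8910 fm.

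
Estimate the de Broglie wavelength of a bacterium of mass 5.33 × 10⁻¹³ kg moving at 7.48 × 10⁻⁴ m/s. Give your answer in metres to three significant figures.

λ = 1.66 × 10⁻¹⁸ m

p = mv = 5.33 × 10⁻¹³ × 7.48 × 10⁻⁴ = 3.987 × 10⁻¹⁶ kg·m/s.
λ = h/p = 6.626 × 10⁻³⁴ / 3.987 × 10⁻¹⁶ = 1.66 × 10⁻¹⁸ m.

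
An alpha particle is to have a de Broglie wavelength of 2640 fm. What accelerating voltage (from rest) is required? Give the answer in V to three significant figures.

p = h/λ = 6.626 × 10⁻³⁴ / 2.640 × 10⁻¹² = 2.510 × 10⁻²² kg·m/s.
KE = p²/(2m) = 4.740 × 10⁻¹⁸ J.
V = KE/2e = 4.740 × 10⁻¹⁸ / (2 × 1.602 × 10⁻¹⁹) = 14.8 V.

V = 14.8 V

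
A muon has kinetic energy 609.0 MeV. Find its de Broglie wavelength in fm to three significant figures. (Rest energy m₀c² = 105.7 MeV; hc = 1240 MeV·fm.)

Total energy E = KE + m₀c² = 609.0 + 105.7 = 714.7 MeV.
(pc)² = E² − (m₀c²)² = (714.7)² − (105.7)² = 4.996 × 10⁵ MeV², so pc = 706.8 MeV.
λ = hc/(pc) = 1240 MeV·fm / 706.8 MeV = 1.75 fm.

λ = 1.75 fm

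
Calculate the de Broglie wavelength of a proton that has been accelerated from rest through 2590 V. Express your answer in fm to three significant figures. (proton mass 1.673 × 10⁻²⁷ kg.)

KE = eV = 1.602 × 10⁻¹⁹ × 2590 = 4.149 × 10⁻¹⁶ J.
p = √(2mKE) = √(2 × 1.673 × 10⁻²⁷ × 4.149 × 10⁻¹⁶) = 1.178 × 10⁻²¹ kg·m/s.
λ = h/p = 6.626 × 10⁻³⁴ / 1.178 × 10⁻²¹ = 5.62 × 10⁻¹³ m = 562 fm.

λ = 562 fm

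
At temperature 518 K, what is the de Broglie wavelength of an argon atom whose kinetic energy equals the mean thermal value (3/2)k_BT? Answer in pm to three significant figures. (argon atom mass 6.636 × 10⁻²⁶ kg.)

λ = 17.6 pm

KE = (3/2)k_BT = 1.5 × 1.381 × 10⁻²³ × 518 = 1.073 × 10⁻²⁰ J.
p = √(2mKE) = √(2 × 6.636 × 10⁻²⁶ × 1.073 × 10⁻²⁰) = 3.774 × 10⁻²³ kg·m/s.
λ = h/p = 1.76 × 10⁻¹¹ m = 17.6 pm.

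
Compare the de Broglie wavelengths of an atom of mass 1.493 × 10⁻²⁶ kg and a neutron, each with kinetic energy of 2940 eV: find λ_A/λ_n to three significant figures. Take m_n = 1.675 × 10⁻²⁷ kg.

λ_A/λ_n = 0.335

At fixed KE, p = √(2mKE) so λ = h/p ∝ 1/√m.
λ_A/λ_n = √(m_n/m_A) = √(1.675 × 10⁻²⁷/1.493 × 10⁻²⁶) = √(0.1122) = 0.335.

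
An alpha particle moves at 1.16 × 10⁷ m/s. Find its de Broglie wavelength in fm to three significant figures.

p = mv = 6.645 × 10⁻²⁷ × 1.16 × 10⁷ = 7.708 × 10⁻²⁰ kg·m/s.
λ = h/p = 6.626 × 10⁻³⁴ / 7.708 × 10⁻²⁰ = 8.60 × 10⁻¹⁵ m = 8.60 fm.

λ = 8.60 fm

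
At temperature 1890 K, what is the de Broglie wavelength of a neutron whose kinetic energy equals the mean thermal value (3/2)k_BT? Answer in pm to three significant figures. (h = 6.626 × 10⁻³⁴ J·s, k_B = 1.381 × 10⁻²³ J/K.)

λ = 57.9 pm

KE = (3/2)k_BT = 1.5 × 1.381 × 10⁻²³ × 1890 = 3.915 × 10⁻²⁰ J.
p = √(2mKE) = √(2 × 1.675 × 10⁻²⁷ × 3.915 × 10⁻²⁰) = 1.145 × 10⁻²³ kg·m/s.
λ = h/p = 5.79 × 10⁻¹¹ m = 57.9 pm.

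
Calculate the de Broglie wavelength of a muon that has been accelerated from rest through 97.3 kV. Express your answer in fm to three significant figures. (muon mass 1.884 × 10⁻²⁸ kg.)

KE = eV = 1.602 × 10⁻¹⁹ × 9.730 × 10⁴ = 1.559 × 10⁻¹⁴ J.
p = √(2mKE) = √(2 × 1.884 × 10⁻²⁸ × 1.559 × 10⁻¹⁴) = 2.424 × 10⁻²¹ kg·m/s.
λ = h/p = 6.626 × 10⁻³⁴ / 2.424 × 10⁻²¹ = 2.73 × 10⁻¹³ m = 273 fm.

λ = 273 fm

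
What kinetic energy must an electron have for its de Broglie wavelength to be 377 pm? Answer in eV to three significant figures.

KE = 10.6 eV

p = h/λ = 6.626 × 10⁻³⁴ / 3.770 × 10⁻¹⁰ = 1.758 × 10⁻²⁴ kg·m/s.
KE = p²/(2m) = (1.758 × 10⁻²⁴)² / (2 × 9.109 × 10⁻³¹) = 1.696 × 10⁻¹⁸ J = 10.6 eV.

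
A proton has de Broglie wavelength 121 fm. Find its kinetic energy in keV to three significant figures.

KE = 55.9 keV

p = h/λ = 6.626 × 10⁻³⁴ / 1.210 × 10⁻¹³ = 5.476 × 10⁻²¹ kg·m/s.
KE = p²/(2m) = (5.476 × 10⁻²¹)² / (2 × 1.673 × 10⁻²⁷) = 8.962 × 10⁻¹⁵ J = 55.9 keV.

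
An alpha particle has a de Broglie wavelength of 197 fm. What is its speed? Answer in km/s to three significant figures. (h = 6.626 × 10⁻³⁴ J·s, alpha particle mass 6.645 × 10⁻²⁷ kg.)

v = 506 km/s

p = h/λ = 6.626 × 10⁻³⁴ / 1.970 × 10⁻¹³ = 3.363 × 10⁻²¹ kg·m/s.
v = p/m = 3.363 × 10⁻²¹ / 6.645 × 10⁻²⁷ = 5.06 × 10⁵ m/s = 506 km/s.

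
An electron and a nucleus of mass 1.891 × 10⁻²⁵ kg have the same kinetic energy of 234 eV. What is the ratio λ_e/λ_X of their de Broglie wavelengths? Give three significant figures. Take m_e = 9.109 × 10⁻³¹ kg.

λ_e/λ_X = 456

At fixed KE, p = √(2mKE) so λ = h/p ∝ 1/√m.
λ_e/λ_X = √(m_X/m_e) = √(1.891 × 10⁻²⁵/9.109 × 10⁻³¹) = √(2.076 × 10⁵) = 456.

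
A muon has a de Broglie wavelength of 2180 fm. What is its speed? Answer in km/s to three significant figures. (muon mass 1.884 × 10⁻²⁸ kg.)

p = h/λ = 6.626 × 10⁻³⁴ / 2.180 × 10⁻¹² = 3.039 × 10⁻²² kg·m/s.
v = p/m = 3.039 × 10⁻²² / 1.884 × 10⁻²⁸ = 1.61 × 10⁶ m/s = 1610 km/s.

v = 1610 km/s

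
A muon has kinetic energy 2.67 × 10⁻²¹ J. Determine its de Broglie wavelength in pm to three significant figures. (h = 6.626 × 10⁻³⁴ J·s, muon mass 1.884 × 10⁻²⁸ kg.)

p = √(2mKE) = √(2 × 1.884 × 10⁻²⁸ × 2.670 × 10⁻²¹) = 1.003 × 10⁻²⁴ kg·m/s.
λ = h/p = 6.626 × 10⁻³⁴ / 1.003 × 10⁻²⁴ = 6.61 × 10⁻¹⁰ m = 661 pm.

λ = 661 pm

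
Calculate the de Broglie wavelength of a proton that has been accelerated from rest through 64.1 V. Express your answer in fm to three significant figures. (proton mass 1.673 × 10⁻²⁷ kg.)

λ = 3570 fm

KE = eV = 1.602 × 10⁻¹⁹ × 64.10 = 1.027 × 10⁻¹⁷ J.
p = √(2mKE) = √(2 × 1.673 × 10⁻²⁷ × 1.027 × 10⁻¹⁷) = 1.854 × 10⁻²² kg·m/s.
λ = h/p = 6.626 × 10⁻³⁴ / 1.854 × 10⁻²² = 3.57 × 10⁻¹² m = 3570 fm.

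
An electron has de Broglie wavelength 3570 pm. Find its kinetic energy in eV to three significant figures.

p = h/λ = 6.626 × 10⁻³⁴ / 3.570 × 10⁻⁹ = 1.856 × 10⁻²⁵ kg·m/s.
KE = p²/(2m) = (1.856 × 10⁻²⁵)² / (2 × 9.109 × 10⁻³¹) = 1.891 × 10⁻²⁰ J = 0.118 eV.

KE = 0.118 eV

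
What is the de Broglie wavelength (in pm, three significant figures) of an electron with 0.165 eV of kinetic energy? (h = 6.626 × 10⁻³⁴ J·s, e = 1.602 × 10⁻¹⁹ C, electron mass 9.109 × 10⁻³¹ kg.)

λ = 3020 pm

KE = 0.165 eV = 2.643 × 10⁻²⁰ J.
p = √(2mKE) = √(2 × 9.109 × 10⁻³¹ × 2.643 × 10⁻²⁰) = 2.194 × 10⁻²⁵ kg·m/s.
λ = h/p = 6.626 × 10⁻³⁴ / 2.194 × 10⁻²⁵ = 3.02 × 10⁻⁹ m = 3020 pm.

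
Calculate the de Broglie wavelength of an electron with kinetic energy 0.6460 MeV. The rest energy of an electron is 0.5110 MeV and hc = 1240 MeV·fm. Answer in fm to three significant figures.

λ = 1190 fm

Total energy E = KE + m₀c² = 0.6460 + 0.5110 = 1.1570 MeV.
(pc)² = E² − (m₀c²)² = (1.1570)² − (0.5110)² = 1.078 MeV², so pc = 1.038 MeV.
λ = hc/(pc) = 1240 MeV·fm / 1.038 MeV = 1190 fm.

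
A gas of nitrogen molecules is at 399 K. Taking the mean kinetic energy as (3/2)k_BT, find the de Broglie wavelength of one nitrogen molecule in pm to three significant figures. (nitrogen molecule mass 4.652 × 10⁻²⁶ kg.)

λ = 23.9 pm

KE = (3/2)k_BT = 1.5 × 1.381 × 10⁻²³ × 399 = 8.265 × 10⁻²¹ J.
p = √(2mKE) = √(2 × 4.652 × 10⁻²⁶ × 8.265 × 10⁻²¹) = 2.773 × 10⁻²³ kg·m/s.
λ = h/p = 2.39 × 10⁻¹¹ m = 23.9 pm.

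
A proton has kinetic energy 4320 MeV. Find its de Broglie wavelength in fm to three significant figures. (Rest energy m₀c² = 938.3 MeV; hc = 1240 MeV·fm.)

Total energy E = KE + m₀c² = 4320 + 938.3 = 5258.3 MeV.
(pc)² = E² − (m₀c²)² = (5258.3)² − (938.3)² = 2.677 × 10⁷ MeV², so pc = 5174 MeV.
λ = hc/(pc) = 1240 MeV·fm / 5174 MeV = 0.240 fm.

λ = 0.240 fm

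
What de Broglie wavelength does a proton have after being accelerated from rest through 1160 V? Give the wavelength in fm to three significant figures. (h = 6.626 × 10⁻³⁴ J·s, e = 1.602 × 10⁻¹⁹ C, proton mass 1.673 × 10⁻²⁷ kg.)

KE = eV = 1.602 × 10⁻¹⁹ × 1160 = 1.858 × 10⁻¹⁶ J.
p = √(2mKE) = √(2 × 1.673 × 10⁻²⁷ × 1.858 × 10⁻¹⁶) = 7.885 × 10⁻²² kg·m/s.
λ = h/p = 6.626 × 10⁻³⁴ / 7.885 × 10⁻²² = 8.40 × 10⁻¹³ m = 840 fm.

λ = 840 fm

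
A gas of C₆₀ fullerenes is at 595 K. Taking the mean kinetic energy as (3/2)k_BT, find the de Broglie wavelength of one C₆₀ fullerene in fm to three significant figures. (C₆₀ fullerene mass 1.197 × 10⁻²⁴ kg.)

KE = (3/2)k_BT = 1.5 × 1.381 × 10⁻²³ × 595 = 1.233 × 10⁻²⁰ J.
p = √(2mKE) = √(2 × 1.197 × 10⁻²⁴ × 1.233 × 10⁻²⁰) = 1.718 × 10⁻²² kg·m/s.
λ = h/p = 3.86 × 10⁻¹² m = 3860 fm.

λ = 3860 fm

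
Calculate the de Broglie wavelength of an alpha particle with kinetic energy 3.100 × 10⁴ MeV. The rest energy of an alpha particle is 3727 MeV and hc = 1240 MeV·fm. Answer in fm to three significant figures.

Total energy E = KE + m₀c² = 3.100 × 10⁴ + 3727 = 34727 MeV.
(pc)² = E² − (m₀c²)² = (34727)² − (3727)² = 1.192 × 10⁹ MeV², so pc = 3.453 × 10⁴ MeV.
λ = hc/(pc) = 1240 MeV·fm / 3.453 × 10⁴ MeV = 0.0359 fm.

λ = 0.0359 fm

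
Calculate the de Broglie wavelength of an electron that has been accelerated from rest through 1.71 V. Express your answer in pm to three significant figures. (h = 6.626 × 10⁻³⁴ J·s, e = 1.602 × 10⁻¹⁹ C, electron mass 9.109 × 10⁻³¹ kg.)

λ = 938 pm

KE = eV = 1.602 × 10⁻¹⁹ × 1.710 = 2.739 × 10⁻¹⁹ J.
p = √(2mKE) = √(2 × 9.109 × 10⁻³¹ × 2.739 × 10⁻¹⁹) = 7.064 × 10⁻²⁵ kg·m/s.
λ = h/p = 6.626 × 10⁻³⁴ / 7.064 × 10⁻²⁵ = 9.38 × 10⁻¹⁰ m = 938 pm.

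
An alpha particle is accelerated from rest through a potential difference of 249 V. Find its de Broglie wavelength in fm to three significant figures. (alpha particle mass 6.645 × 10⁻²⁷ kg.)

λ = 643 fm

KE = 2eV = 2 × 1.602 × 10⁻¹⁹ × 249.0 = 7.978 × 10⁻¹⁷ J.
p = √(2mKE) = √(2 × 6.645 × 10⁻²⁷ × 7.978 × 10⁻¹⁷) = 1.030 × 10⁻²¹ kg·m/s.
λ = h/p = 6.626 × 10⁻³⁴ / 1.030 × 10⁻²¹ = 6.43 × 10⁻¹³ m = 643 fm.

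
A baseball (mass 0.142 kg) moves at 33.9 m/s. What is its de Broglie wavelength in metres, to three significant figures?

p = mv = 0.142 × 33.9 = 4.814 kg·m/s.
λ = h/p = 6.626 × 10⁻³⁴ / 4.814 = 1.38 × 10⁻³⁴ m.

λ = 1.38 × 10⁻³⁴ m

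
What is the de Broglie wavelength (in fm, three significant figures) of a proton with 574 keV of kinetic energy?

KE = 574 keV = 9.195 × 10⁻¹⁴ J.
p = √(2mKE) = √(2 × 1.673 × 10⁻²⁷ × 9.195 × 10⁻¹⁴) = 1.754 × 10⁻²⁰ kg·m/s.
λ = h/p = 6.626 × 10⁻³⁴ / 1.754 × 10⁻²⁰ = 3.78 × 10⁻¹⁴ m = 37.8 fm.

λ = 37.8 fm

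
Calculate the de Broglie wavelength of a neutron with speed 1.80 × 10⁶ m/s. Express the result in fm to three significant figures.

p = mv = 1.675 × 10⁻²⁷ × 1.80 × 10⁶ = 3.015 × 10⁻²¹ kg·m/s.
λ = h/p = 6.626 × 10⁻³⁴ / 3.015 × 10⁻²¹ = 2.20 × 10⁻¹³ m = 220 fm.

λ = 220 fm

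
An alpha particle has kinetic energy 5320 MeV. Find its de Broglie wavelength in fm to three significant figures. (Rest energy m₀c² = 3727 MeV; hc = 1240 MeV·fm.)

Total energy E = KE + m₀c² = 5320 + 3727 = 9047 MeV.
(pc)² = E² − (m₀c²)² = (9047)² − (3727)² = 6.796 × 10⁷ MeV², so pc = 8244 MeV.
λ = hc/(pc) = 1240 MeV·fm / 8244 MeV = 0.150 fm.

λ = 0.150 fm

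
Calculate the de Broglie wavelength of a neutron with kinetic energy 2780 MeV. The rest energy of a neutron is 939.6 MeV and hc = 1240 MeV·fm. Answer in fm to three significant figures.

Total energy E = KE + m₀c² = 2780 + 939.6 = 3719.6 MeV.
(pc)² = E² − (m₀c²)² = (3719.6)² − (939.6)² = 1.295 × 10⁷ MeV², so pc = 3599 MeV.
λ = hc/(pc) = 1240 MeV·fm / 3599 MeV = 0.345 fm.

λ = 0.345 fm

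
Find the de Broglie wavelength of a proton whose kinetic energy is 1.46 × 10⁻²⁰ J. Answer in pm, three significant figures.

λ = 94.8 pm

p = √(2mKE) = √(2 × 1.673 × 10⁻²⁷ × 1.460 × 10⁻²⁰) = 6.989 × 10⁻²⁴ kg·m/s.
λ = h/p = 6.626 × 10⁻³⁴ / 6.989 × 10⁻²⁴ = 9.48 × 10⁻¹¹ m = 94.8 pm.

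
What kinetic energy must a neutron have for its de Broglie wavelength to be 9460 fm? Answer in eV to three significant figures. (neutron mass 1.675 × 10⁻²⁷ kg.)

KE = 9.14 eV

p = h/λ = 6.626 × 10⁻³⁴ / 9.460 × 10⁻¹² = 7.004 × 10⁻²³ kg·m/s.
KE = p²/(2m) = (7.004 × 10⁻²³)² / (2 × 1.675 × 10⁻²⁷) = 1.464 × 10⁻¹⁸ J = 9.14 eV.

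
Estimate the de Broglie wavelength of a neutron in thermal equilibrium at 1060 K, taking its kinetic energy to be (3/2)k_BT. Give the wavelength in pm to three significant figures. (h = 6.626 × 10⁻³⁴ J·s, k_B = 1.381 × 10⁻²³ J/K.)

λ = 77.3 pm

KE = (3/2)k_BT = 1.5 × 1.381 × 10⁻²³ × 1060 = 2.196 × 10⁻²⁰ J.
p = √(2mKE) = √(2 × 1.675 × 10⁻²⁷ × 2.196 × 10⁻²⁰) = 8.577 × 10⁻²⁴ kg·m/s.
λ = h/p = 7.73 × 10⁻¹¹ m = 77.3 pm.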